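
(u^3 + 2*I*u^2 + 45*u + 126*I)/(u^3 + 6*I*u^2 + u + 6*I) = (u^2 - 4*I*u + 21)/(u^2 + 1)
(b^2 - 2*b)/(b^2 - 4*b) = (b - 2)/(b - 4)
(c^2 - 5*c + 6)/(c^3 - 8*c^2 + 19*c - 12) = (c - 2)/(c^2 - 5*c + 4)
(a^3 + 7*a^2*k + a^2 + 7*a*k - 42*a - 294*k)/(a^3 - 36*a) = (a^2 + 7*a*k + 7*a + 49*k)/(a*(a + 6))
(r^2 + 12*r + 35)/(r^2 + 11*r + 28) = (r + 5)/(r + 4)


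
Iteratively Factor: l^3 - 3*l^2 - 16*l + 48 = (l - 3)*(l^2 - 16) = (l - 4)*(l - 3)*(l + 4)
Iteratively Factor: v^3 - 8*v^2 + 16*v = (v - 4)*(v^2 - 4*v) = v*(v - 4)*(v - 4)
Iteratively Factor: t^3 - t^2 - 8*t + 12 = (t + 3)*(t^2 - 4*t + 4) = (t - 2)*(t + 3)*(t - 2)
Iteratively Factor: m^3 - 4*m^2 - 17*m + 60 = (m + 4)*(m^2 - 8*m + 15) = (m - 5)*(m + 4)*(m - 3)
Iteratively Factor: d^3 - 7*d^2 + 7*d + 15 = (d - 3)*(d^2 - 4*d - 5) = (d - 3)*(d + 1)*(d - 5)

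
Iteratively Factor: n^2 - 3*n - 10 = (n + 2)*(n - 5)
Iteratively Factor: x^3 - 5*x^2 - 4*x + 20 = (x - 5)*(x^2 - 4) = (x - 5)*(x - 2)*(x + 2)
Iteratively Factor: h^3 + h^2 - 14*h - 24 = (h + 3)*(h^2 - 2*h - 8) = (h + 2)*(h + 3)*(h - 4)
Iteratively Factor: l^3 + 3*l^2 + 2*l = (l)*(l^2 + 3*l + 2) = l*(l + 1)*(l + 2)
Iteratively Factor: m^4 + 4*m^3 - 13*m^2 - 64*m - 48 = (m + 4)*(m^3 - 13*m - 12) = (m + 3)*(m + 4)*(m^2 - 3*m - 4) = (m + 1)*(m + 3)*(m + 4)*(m - 4)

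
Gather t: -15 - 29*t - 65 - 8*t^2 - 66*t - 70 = -8*t^2 - 95*t - 150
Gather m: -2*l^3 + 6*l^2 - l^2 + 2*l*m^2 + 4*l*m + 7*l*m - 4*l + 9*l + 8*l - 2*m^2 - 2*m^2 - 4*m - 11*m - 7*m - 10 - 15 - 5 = -2*l^3 + 5*l^2 + 13*l + m^2*(2*l - 4) + m*(11*l - 22) - 30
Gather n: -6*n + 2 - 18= -6*n - 16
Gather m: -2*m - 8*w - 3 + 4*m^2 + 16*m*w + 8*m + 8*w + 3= 4*m^2 + m*(16*w + 6)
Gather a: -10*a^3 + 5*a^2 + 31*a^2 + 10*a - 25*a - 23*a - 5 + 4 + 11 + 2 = -10*a^3 + 36*a^2 - 38*a + 12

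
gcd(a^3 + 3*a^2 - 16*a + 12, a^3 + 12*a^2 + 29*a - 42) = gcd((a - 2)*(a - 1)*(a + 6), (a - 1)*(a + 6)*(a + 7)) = a^2 + 5*a - 6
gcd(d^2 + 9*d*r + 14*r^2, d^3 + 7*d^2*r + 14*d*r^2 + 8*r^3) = d + 2*r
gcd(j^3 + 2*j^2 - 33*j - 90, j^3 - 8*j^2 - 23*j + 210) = j^2 - j - 30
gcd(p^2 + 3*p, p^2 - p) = p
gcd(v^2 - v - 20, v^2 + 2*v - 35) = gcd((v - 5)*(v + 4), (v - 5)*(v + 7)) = v - 5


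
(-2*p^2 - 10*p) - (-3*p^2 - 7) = p^2 - 10*p + 7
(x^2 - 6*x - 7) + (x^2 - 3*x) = 2*x^2 - 9*x - 7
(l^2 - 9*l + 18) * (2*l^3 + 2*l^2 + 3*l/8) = 2*l^5 - 16*l^4 + 147*l^3/8 + 261*l^2/8 + 27*l/4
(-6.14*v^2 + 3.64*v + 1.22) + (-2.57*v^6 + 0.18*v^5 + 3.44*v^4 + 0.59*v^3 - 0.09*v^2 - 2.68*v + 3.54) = -2.57*v^6 + 0.18*v^5 + 3.44*v^4 + 0.59*v^3 - 6.23*v^2 + 0.96*v + 4.76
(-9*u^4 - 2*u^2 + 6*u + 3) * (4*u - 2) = -36*u^5 + 18*u^4 - 8*u^3 + 28*u^2 - 6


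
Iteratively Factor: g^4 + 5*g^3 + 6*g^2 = (g)*(g^3 + 5*g^2 + 6*g) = g^2*(g^2 + 5*g + 6) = g^2*(g + 2)*(g + 3)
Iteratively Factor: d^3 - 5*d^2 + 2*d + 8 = (d + 1)*(d^2 - 6*d + 8) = (d - 4)*(d + 1)*(d - 2)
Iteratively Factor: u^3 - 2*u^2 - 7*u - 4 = (u + 1)*(u^2 - 3*u - 4) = (u + 1)^2*(u - 4)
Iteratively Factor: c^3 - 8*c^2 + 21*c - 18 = (c - 2)*(c^2 - 6*c + 9) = (c - 3)*(c - 2)*(c - 3)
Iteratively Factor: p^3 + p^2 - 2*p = (p)*(p^2 + p - 2) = p*(p - 1)*(p + 2)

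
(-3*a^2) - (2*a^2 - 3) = 3 - 5*a^2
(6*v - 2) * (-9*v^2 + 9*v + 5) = -54*v^3 + 72*v^2 + 12*v - 10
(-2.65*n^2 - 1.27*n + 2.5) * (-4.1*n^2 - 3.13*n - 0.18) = 10.865*n^4 + 13.5015*n^3 - 5.7979*n^2 - 7.5964*n - 0.45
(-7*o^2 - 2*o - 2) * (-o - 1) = 7*o^3 + 9*o^2 + 4*o + 2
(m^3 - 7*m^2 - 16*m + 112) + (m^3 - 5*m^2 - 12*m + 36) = 2*m^3 - 12*m^2 - 28*m + 148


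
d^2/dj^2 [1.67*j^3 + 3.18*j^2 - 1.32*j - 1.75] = 10.02*j + 6.36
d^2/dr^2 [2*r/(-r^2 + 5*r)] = -4/(r^3 - 15*r^2 + 75*r - 125)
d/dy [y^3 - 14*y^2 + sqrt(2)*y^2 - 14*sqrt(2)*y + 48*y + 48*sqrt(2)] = 3*y^2 - 28*y + 2*sqrt(2)*y - 14*sqrt(2) + 48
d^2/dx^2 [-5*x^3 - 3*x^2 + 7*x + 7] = -30*x - 6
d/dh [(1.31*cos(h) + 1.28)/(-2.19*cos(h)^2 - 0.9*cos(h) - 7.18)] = (-2.8689*cos(h)^2 - 5.6064*cos(h) + 8.2538)*sin(h)/(4.7961*cos(h)^4 + 3.942*cos(h)^3 + 32.2584*cos(h)^2 + 12.924*cos(h) + 51.5524)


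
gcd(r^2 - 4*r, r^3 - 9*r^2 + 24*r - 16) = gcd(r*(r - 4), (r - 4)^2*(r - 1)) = r - 4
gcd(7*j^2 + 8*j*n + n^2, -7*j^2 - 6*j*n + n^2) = j + n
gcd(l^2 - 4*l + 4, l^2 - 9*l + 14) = l - 2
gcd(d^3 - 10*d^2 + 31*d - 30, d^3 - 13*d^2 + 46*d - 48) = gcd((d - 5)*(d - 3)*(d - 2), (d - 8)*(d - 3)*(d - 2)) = d^2 - 5*d + 6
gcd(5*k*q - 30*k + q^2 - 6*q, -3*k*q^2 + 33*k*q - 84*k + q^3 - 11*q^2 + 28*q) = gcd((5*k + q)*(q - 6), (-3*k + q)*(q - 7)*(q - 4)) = 1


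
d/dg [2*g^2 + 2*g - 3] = 4*g + 2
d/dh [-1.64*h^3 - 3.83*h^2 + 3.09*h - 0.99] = -4.92*h^2 - 7.66*h + 3.09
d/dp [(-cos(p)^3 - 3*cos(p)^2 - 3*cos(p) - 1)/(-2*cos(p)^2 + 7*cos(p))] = (cos(p) + 1)^2*(-2*sin(p) - 7*sin(p)/cos(p)^2 + 18*tan(p))/(2*cos(p) - 7)^2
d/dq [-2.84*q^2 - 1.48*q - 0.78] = -5.68*q - 1.48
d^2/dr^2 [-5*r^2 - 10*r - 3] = -10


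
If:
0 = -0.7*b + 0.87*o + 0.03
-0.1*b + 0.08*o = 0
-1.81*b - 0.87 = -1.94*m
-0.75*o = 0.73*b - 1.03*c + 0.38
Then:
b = -0.08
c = 0.24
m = 0.38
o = -0.10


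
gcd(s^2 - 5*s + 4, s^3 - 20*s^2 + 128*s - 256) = s - 4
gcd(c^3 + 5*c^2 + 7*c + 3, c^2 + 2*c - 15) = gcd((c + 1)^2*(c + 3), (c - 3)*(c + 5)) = 1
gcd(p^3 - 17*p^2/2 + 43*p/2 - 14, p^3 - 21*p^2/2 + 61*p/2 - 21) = p^2 - 9*p/2 + 7/2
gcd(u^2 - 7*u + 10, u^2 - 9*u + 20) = u - 5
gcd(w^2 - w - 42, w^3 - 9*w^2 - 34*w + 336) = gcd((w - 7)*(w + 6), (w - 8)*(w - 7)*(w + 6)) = w^2 - w - 42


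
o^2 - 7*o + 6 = (o - 6)*(o - 1)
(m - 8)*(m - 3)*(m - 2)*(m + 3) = m^4 - 10*m^3 + 7*m^2 + 90*m - 144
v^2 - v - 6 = (v - 3)*(v + 2)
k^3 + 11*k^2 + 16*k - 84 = (k - 2)*(k + 6)*(k + 7)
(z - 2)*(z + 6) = z^2 + 4*z - 12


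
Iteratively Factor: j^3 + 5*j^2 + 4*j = (j + 1)*(j^2 + 4*j) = j*(j + 1)*(j + 4)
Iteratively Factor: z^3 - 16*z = (z - 4)*(z^2 + 4*z) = z*(z - 4)*(z + 4)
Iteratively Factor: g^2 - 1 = (g + 1)*(g - 1)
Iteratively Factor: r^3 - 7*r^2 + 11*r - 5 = (r - 1)*(r^2 - 6*r + 5) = (r - 1)^2*(r - 5)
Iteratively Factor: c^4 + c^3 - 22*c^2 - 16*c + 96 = (c - 4)*(c^3 + 5*c^2 - 2*c - 24) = (c - 4)*(c + 4)*(c^2 + c - 6) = (c - 4)*(c + 3)*(c + 4)*(c - 2)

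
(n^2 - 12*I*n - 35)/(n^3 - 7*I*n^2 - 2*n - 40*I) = (n - 7*I)/(n^2 - 2*I*n + 8)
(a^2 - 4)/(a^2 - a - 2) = (a + 2)/(a + 1)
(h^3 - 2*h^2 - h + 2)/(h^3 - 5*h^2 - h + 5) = (h - 2)/(h - 5)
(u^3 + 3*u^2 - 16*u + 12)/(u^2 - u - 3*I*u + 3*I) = (u^2 + 4*u - 12)/(u - 3*I)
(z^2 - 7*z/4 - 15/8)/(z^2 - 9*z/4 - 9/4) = (z - 5/2)/(z - 3)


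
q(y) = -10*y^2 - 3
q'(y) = -20*y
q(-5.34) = -288.16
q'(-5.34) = 106.80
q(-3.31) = -112.56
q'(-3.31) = 66.20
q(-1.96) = -41.42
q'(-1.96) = 39.20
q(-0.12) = -3.14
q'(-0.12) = 2.40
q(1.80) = -35.40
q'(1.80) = -36.00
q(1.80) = -35.40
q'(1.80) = -36.00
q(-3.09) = -98.48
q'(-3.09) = 61.80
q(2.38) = -59.64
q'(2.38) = -47.60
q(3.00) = -93.00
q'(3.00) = -60.00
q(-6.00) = -363.00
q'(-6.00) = 120.00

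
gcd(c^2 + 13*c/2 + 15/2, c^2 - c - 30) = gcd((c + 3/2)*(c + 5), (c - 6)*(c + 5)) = c + 5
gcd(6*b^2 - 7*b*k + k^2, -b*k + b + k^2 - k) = b - k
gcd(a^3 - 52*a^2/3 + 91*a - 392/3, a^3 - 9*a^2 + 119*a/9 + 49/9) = a^2 - 28*a/3 + 49/3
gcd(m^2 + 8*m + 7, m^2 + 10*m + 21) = m + 7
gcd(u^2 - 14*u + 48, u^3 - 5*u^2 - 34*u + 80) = u - 8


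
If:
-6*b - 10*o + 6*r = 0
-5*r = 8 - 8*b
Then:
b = 5*r/8 + 1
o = 9*r/40 - 3/5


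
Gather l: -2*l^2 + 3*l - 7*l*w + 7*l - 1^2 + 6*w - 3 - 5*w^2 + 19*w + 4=-2*l^2 + l*(10 - 7*w) - 5*w^2 + 25*w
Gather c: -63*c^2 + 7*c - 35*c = -63*c^2 - 28*c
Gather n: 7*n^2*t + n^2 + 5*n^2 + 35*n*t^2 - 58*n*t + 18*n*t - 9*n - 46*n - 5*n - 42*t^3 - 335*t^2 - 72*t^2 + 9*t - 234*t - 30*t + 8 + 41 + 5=n^2*(7*t + 6) + n*(35*t^2 - 40*t - 60) - 42*t^3 - 407*t^2 - 255*t + 54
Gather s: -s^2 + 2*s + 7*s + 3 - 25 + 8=-s^2 + 9*s - 14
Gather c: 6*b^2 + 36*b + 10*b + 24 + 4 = 6*b^2 + 46*b + 28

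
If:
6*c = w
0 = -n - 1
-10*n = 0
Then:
No Solution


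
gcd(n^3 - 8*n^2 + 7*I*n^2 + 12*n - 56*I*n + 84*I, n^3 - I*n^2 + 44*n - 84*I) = n + 7*I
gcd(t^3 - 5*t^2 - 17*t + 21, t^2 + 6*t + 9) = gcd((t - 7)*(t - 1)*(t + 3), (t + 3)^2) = t + 3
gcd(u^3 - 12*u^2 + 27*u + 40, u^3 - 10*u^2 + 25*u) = u - 5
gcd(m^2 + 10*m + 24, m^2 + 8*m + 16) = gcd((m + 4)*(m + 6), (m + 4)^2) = m + 4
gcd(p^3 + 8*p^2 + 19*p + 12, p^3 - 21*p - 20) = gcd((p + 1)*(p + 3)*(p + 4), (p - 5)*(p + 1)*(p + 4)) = p^2 + 5*p + 4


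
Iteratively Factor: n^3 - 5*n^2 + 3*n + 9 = (n - 3)*(n^2 - 2*n - 3) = (n - 3)^2*(n + 1)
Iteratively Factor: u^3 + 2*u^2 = (u)*(u^2 + 2*u) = u^2*(u + 2)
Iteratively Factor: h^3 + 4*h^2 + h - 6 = (h - 1)*(h^2 + 5*h + 6) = (h - 1)*(h + 2)*(h + 3)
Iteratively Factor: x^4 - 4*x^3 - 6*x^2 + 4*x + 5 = (x + 1)*(x^3 - 5*x^2 - x + 5) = (x + 1)^2*(x^2 - 6*x + 5) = (x - 5)*(x + 1)^2*(x - 1)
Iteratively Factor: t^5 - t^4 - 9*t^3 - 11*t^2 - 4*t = (t)*(t^4 - t^3 - 9*t^2 - 11*t - 4) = t*(t + 1)*(t^3 - 2*t^2 - 7*t - 4) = t*(t - 4)*(t + 1)*(t^2 + 2*t + 1) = t*(t - 4)*(t + 1)^2*(t + 1)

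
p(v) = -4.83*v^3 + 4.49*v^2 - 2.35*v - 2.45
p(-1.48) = 26.52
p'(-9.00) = -1256.86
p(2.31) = -43.46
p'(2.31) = -58.93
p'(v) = -14.49*v^2 + 8.98*v - 2.35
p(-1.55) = 29.97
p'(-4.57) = -346.01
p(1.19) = -7.03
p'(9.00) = -1095.22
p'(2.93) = -100.43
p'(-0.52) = -10.94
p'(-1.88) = -70.45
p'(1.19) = -12.18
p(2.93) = -92.28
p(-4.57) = 563.06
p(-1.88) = 49.93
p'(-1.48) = -47.38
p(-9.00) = 3903.46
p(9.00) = -3180.98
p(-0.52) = 0.67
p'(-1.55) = -51.08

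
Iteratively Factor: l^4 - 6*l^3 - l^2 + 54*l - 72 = (l - 2)*(l^3 - 4*l^2 - 9*l + 36) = (l - 3)*(l - 2)*(l^2 - l - 12) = (l - 3)*(l - 2)*(l + 3)*(l - 4)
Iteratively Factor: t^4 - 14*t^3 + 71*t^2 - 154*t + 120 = (t - 5)*(t^3 - 9*t^2 + 26*t - 24) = (t - 5)*(t - 4)*(t^2 - 5*t + 6) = (t - 5)*(t - 4)*(t - 2)*(t - 3)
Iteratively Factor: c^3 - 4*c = (c)*(c^2 - 4) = c*(c - 2)*(c + 2)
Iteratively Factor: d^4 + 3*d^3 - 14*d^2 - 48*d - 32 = (d + 1)*(d^3 + 2*d^2 - 16*d - 32) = (d + 1)*(d + 2)*(d^2 - 16) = (d - 4)*(d + 1)*(d + 2)*(d + 4)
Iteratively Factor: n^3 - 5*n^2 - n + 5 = (n - 1)*(n^2 - 4*n - 5) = (n - 1)*(n + 1)*(n - 5)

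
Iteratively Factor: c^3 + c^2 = (c)*(c^2 + c) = c*(c + 1)*(c)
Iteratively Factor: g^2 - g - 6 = (g + 2)*(g - 3)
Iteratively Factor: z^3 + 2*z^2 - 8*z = (z + 4)*(z^2 - 2*z) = (z - 2)*(z + 4)*(z)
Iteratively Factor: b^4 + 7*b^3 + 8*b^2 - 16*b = (b)*(b^3 + 7*b^2 + 8*b - 16) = b*(b - 1)*(b^2 + 8*b + 16) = b*(b - 1)*(b + 4)*(b + 4)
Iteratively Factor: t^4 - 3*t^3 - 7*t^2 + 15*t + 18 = (t - 3)*(t^3 - 7*t - 6) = (t - 3)*(t + 1)*(t^2 - t - 6) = (t - 3)^2*(t + 1)*(t + 2)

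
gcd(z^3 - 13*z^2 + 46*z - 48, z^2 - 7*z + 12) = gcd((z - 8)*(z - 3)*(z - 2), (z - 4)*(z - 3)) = z - 3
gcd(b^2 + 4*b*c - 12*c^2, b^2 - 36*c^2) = b + 6*c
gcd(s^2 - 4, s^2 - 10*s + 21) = 1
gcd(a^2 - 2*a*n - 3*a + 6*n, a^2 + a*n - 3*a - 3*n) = a - 3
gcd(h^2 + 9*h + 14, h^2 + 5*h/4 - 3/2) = h + 2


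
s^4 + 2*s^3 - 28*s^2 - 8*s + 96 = (s - 4)*(s - 2)*(s + 2)*(s + 6)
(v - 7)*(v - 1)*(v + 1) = v^3 - 7*v^2 - v + 7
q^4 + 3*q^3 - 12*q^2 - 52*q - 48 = (q - 4)*(q + 2)^2*(q + 3)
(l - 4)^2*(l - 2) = l^3 - 10*l^2 + 32*l - 32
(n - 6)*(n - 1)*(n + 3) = n^3 - 4*n^2 - 15*n + 18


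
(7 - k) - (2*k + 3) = 4 - 3*k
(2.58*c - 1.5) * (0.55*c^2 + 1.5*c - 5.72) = 1.419*c^3 + 3.045*c^2 - 17.0076*c + 8.58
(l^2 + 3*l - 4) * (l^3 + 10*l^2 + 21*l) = l^5 + 13*l^4 + 47*l^3 + 23*l^2 - 84*l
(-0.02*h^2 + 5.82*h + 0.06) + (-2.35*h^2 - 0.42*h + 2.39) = -2.37*h^2 + 5.4*h + 2.45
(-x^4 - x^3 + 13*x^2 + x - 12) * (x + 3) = -x^5 - 4*x^4 + 10*x^3 + 40*x^2 - 9*x - 36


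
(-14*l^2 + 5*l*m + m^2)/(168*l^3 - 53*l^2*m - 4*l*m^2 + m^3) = (-2*l + m)/(24*l^2 - 11*l*m + m^2)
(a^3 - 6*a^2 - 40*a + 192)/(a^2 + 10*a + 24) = (a^2 - 12*a + 32)/(a + 4)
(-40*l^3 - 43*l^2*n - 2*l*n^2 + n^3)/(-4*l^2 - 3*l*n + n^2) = (40*l^2 + 3*l*n - n^2)/(4*l - n)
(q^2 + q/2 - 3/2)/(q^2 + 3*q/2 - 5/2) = (2*q + 3)/(2*q + 5)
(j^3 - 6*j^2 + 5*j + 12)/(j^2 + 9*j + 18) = (j^3 - 6*j^2 + 5*j + 12)/(j^2 + 9*j + 18)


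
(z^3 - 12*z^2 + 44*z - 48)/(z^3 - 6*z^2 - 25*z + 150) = (z^2 - 6*z + 8)/(z^2 - 25)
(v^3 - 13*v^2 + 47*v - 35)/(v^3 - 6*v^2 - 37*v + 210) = (v - 1)/(v + 6)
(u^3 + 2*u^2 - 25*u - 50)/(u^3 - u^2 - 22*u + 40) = (u^2 - 3*u - 10)/(u^2 - 6*u + 8)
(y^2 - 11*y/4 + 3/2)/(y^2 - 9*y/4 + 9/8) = 2*(y - 2)/(2*y - 3)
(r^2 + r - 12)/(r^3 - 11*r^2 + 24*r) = (r + 4)/(r*(r - 8))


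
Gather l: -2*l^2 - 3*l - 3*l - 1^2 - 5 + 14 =-2*l^2 - 6*l + 8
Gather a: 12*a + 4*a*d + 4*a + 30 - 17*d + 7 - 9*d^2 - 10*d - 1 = a*(4*d + 16) - 9*d^2 - 27*d + 36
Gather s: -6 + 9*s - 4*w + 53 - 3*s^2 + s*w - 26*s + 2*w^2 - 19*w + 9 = -3*s^2 + s*(w - 17) + 2*w^2 - 23*w + 56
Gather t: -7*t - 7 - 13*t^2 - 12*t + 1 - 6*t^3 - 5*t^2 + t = -6*t^3 - 18*t^2 - 18*t - 6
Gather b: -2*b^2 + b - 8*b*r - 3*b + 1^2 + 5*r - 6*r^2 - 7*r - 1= -2*b^2 + b*(-8*r - 2) - 6*r^2 - 2*r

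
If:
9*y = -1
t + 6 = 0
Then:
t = -6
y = -1/9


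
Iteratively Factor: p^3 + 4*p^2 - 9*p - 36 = (p - 3)*(p^2 + 7*p + 12) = (p - 3)*(p + 4)*(p + 3)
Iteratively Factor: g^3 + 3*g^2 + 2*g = (g + 1)*(g^2 + 2*g) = g*(g + 1)*(g + 2)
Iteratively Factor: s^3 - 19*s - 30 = (s + 2)*(s^2 - 2*s - 15) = (s + 2)*(s + 3)*(s - 5)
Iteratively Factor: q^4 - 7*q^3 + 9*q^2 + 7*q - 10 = (q - 5)*(q^3 - 2*q^2 - q + 2) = (q - 5)*(q - 1)*(q^2 - q - 2) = (q - 5)*(q - 2)*(q - 1)*(q + 1)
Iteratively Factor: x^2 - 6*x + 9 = (x - 3)*(x - 3)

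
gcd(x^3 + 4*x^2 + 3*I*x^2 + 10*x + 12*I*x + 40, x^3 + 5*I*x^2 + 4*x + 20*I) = x^2 + 3*I*x + 10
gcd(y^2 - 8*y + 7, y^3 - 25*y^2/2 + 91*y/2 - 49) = y - 7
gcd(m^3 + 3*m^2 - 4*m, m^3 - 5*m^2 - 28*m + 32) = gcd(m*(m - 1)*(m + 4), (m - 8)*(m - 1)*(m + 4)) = m^2 + 3*m - 4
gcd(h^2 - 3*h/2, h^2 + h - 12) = 1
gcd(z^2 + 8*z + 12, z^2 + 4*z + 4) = z + 2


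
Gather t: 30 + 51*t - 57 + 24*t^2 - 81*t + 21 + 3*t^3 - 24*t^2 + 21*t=3*t^3 - 9*t - 6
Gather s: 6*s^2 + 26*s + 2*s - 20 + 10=6*s^2 + 28*s - 10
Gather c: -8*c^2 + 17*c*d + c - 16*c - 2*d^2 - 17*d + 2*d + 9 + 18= -8*c^2 + c*(17*d - 15) - 2*d^2 - 15*d + 27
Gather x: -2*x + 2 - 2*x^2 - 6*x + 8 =-2*x^2 - 8*x + 10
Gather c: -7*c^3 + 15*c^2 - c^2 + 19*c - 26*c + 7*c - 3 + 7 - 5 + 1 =-7*c^3 + 14*c^2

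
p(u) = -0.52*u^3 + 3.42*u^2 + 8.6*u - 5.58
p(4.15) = 51.84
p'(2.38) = 16.04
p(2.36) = 26.93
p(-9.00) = 573.12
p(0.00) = -5.58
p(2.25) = 25.16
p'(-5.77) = -82.80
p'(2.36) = 16.05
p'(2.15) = 16.09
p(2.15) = 23.55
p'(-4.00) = -43.72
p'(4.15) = 10.12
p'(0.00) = 8.60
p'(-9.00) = -179.32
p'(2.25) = 16.09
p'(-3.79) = -39.73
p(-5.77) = 158.55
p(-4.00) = 48.02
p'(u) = -1.56*u^2 + 6.84*u + 8.6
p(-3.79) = 39.26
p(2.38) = 27.25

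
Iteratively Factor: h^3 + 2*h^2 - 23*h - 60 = (h + 3)*(h^2 - h - 20) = (h + 3)*(h + 4)*(h - 5)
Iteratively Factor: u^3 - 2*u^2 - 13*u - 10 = (u + 2)*(u^2 - 4*u - 5) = (u - 5)*(u + 2)*(u + 1)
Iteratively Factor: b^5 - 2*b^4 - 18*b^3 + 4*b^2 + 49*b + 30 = (b + 3)*(b^4 - 5*b^3 - 3*b^2 + 13*b + 10) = (b - 2)*(b + 3)*(b^3 - 3*b^2 - 9*b - 5) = (b - 2)*(b + 1)*(b + 3)*(b^2 - 4*b - 5) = (b - 2)*(b + 1)^2*(b + 3)*(b - 5)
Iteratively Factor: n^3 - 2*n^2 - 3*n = (n)*(n^2 - 2*n - 3) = n*(n - 3)*(n + 1)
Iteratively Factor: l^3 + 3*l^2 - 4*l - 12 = (l - 2)*(l^2 + 5*l + 6) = (l - 2)*(l + 3)*(l + 2)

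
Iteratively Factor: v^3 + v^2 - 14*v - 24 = (v - 4)*(v^2 + 5*v + 6) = (v - 4)*(v + 3)*(v + 2)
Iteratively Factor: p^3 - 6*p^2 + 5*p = (p - 1)*(p^2 - 5*p) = (p - 5)*(p - 1)*(p)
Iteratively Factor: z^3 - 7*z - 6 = (z - 3)*(z^2 + 3*z + 2) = (z - 3)*(z + 2)*(z + 1)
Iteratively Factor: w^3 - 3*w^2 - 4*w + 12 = (w + 2)*(w^2 - 5*w + 6) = (w - 3)*(w + 2)*(w - 2)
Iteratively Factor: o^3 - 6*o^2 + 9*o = (o - 3)*(o^2 - 3*o) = (o - 3)^2*(o)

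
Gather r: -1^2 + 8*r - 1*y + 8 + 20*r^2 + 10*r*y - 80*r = 20*r^2 + r*(10*y - 72) - y + 7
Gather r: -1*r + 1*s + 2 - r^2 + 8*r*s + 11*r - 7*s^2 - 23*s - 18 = -r^2 + r*(8*s + 10) - 7*s^2 - 22*s - 16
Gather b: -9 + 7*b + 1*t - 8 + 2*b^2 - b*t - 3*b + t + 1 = 2*b^2 + b*(4 - t) + 2*t - 16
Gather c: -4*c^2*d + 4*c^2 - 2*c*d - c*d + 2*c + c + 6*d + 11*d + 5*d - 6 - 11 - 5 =c^2*(4 - 4*d) + c*(3 - 3*d) + 22*d - 22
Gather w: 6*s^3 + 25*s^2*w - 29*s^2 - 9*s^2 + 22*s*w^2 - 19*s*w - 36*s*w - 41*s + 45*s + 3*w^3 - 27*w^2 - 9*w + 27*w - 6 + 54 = 6*s^3 - 38*s^2 + 4*s + 3*w^3 + w^2*(22*s - 27) + w*(25*s^2 - 55*s + 18) + 48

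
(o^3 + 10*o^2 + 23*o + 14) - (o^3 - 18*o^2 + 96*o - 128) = 28*o^2 - 73*o + 142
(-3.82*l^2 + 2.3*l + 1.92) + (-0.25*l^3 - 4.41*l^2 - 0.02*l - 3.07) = -0.25*l^3 - 8.23*l^2 + 2.28*l - 1.15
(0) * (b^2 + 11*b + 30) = 0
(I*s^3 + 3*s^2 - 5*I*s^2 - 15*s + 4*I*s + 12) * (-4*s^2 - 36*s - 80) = -4*I*s^5 - 12*s^4 - 16*I*s^4 - 48*s^3 + 84*I*s^3 + 252*s^2 + 256*I*s^2 + 768*s - 320*I*s - 960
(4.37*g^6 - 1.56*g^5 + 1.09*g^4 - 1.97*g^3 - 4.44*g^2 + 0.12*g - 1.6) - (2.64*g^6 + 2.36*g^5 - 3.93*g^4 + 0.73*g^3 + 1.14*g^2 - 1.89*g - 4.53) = 1.73*g^6 - 3.92*g^5 + 5.02*g^4 - 2.7*g^3 - 5.58*g^2 + 2.01*g + 2.93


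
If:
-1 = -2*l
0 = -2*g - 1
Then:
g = -1/2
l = 1/2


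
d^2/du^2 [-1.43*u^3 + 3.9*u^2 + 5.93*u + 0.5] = 7.8 - 8.58*u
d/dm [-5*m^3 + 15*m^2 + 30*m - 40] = -15*m^2 + 30*m + 30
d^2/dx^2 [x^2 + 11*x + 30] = 2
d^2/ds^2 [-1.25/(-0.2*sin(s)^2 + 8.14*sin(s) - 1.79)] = (-0.2*sin(s)^4 + 6.105*sin(s)^3 - 80.7345*sin(s)^2 - 30.42325*sin(s) + 164.754)/(0.2*sin(s)^2 - 8.14*sin(s) + 1.79)^3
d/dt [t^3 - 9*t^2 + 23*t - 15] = 3*t^2 - 18*t + 23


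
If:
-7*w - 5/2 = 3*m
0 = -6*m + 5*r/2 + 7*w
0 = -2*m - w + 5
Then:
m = 75/22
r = 146/11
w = -20/11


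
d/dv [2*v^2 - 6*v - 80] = 4*v - 6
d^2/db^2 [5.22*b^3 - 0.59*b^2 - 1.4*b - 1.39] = 31.32*b - 1.18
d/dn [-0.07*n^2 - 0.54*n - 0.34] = -0.14*n - 0.54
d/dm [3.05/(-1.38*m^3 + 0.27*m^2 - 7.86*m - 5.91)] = (12.627*m^2 - 1.647*m + 23.973)/(1.38*m^3 - 0.27*m^2 + 7.86*m + 5.91)^2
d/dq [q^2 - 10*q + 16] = 2*q - 10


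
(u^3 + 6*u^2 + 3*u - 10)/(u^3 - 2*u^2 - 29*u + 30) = (u + 2)/(u - 6)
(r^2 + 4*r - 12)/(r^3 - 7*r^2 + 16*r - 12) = (r + 6)/(r^2 - 5*r + 6)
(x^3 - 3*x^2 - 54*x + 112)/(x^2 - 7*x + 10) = (x^2 - x - 56)/(x - 5)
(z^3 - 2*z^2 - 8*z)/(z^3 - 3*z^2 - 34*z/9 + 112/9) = 9*z*(z - 4)/(9*z^2 - 45*z + 56)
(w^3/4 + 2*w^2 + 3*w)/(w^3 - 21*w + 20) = w*(w^2 + 8*w + 12)/(4*(w^3 - 21*w + 20))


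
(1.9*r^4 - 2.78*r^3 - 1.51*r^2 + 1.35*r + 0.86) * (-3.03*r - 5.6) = -5.757*r^5 - 2.2166*r^4 + 20.1433*r^3 + 4.3655*r^2 - 10.1658*r - 4.816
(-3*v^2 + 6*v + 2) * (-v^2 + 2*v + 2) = 3*v^4 - 12*v^3 + 4*v^2 + 16*v + 4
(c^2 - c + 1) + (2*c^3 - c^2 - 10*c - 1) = 2*c^3 - 11*c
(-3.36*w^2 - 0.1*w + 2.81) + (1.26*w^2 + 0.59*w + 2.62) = -2.1*w^2 + 0.49*w + 5.43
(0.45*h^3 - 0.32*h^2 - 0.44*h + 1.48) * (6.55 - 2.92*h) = -1.314*h^4 + 3.8819*h^3 - 0.8112*h^2 - 7.2036*h + 9.694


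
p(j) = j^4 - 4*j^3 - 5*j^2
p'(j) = 4*j^3 - 12*j^2 - 10*j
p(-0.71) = -0.83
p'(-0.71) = -0.38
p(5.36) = 65.78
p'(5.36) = 217.61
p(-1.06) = 0.41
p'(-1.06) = -7.65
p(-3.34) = 217.71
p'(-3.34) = -249.51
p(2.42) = -51.67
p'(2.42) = -37.79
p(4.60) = -47.40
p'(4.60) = 89.42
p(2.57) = -57.30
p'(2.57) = -37.06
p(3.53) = -82.98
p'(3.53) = -8.88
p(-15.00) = 63000.00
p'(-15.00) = -16050.00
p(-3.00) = 144.00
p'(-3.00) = -186.00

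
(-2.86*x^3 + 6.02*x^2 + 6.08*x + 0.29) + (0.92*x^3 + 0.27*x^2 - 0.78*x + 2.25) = -1.94*x^3 + 6.29*x^2 + 5.3*x + 2.54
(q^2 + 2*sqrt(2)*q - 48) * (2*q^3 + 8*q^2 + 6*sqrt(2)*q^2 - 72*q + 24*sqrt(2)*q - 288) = 2*q^5 + 8*q^4 + 10*sqrt(2)*q^4 - 144*q^3 + 40*sqrt(2)*q^3 - 432*sqrt(2)*q^2 - 576*q^2 - 1728*sqrt(2)*q + 3456*q + 13824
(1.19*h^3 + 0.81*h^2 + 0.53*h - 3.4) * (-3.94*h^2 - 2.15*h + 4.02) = -4.6886*h^5 - 5.7499*h^4 + 0.954099999999999*h^3 + 15.5127*h^2 + 9.4406*h - 13.668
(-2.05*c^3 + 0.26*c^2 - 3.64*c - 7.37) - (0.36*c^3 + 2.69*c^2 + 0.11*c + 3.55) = -2.41*c^3 - 2.43*c^2 - 3.75*c - 10.92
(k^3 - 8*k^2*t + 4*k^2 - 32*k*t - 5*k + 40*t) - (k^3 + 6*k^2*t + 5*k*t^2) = -14*k^2*t + 4*k^2 - 5*k*t^2 - 32*k*t - 5*k + 40*t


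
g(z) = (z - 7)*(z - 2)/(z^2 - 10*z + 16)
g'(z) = (10 - 2*z)*(z - 7)*(z - 2)/(z^2 - 10*z + 16)^2 + (z - 7)/(z^2 - 10*z + 16) + (z - 2)/(z^2 - 10*z + 16) = -1/(z^2 - 16*z + 64)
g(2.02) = 0.83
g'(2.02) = -0.03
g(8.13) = 8.69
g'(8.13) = -59.17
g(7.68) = -2.12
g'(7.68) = -9.77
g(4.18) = 0.74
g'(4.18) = -0.07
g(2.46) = 0.82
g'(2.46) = -0.03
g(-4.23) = 0.92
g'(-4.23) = -0.01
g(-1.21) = 0.89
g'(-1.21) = -0.01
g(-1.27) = 0.89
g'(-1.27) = -0.01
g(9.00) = 2.00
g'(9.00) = -1.00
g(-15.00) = 0.96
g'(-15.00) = 0.00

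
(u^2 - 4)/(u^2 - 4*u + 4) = (u + 2)/(u - 2)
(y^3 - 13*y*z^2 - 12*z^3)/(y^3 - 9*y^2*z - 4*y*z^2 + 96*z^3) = (y + z)/(y - 8*z)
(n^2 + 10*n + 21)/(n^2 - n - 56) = (n + 3)/(n - 8)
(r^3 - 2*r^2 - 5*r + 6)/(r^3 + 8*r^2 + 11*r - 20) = (r^2 - r - 6)/(r^2 + 9*r + 20)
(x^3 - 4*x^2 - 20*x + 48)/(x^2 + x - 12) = (x^2 - 8*x + 12)/(x - 3)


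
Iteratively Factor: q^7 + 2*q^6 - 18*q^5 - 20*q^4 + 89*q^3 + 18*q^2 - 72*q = (q - 2)*(q^6 + 4*q^5 - 10*q^4 - 40*q^3 + 9*q^2 + 36*q) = (q - 3)*(q - 2)*(q^5 + 7*q^4 + 11*q^3 - 7*q^2 - 12*q) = (q - 3)*(q - 2)*(q + 3)*(q^4 + 4*q^3 - q^2 - 4*q) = q*(q - 3)*(q - 2)*(q + 3)*(q^3 + 4*q^2 - q - 4) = q*(q - 3)*(q - 2)*(q + 3)*(q + 4)*(q^2 - 1) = q*(q - 3)*(q - 2)*(q - 1)*(q + 3)*(q + 4)*(q + 1)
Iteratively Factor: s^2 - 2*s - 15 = (s + 3)*(s - 5)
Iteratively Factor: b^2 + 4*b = (b + 4)*(b)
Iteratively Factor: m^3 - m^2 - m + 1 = (m - 1)*(m^2 - 1) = (m - 1)*(m + 1)*(m - 1)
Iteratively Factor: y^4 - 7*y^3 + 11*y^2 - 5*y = (y)*(y^3 - 7*y^2 + 11*y - 5) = y*(y - 1)*(y^2 - 6*y + 5) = y*(y - 1)^2*(y - 5)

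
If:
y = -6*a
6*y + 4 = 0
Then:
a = 1/9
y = -2/3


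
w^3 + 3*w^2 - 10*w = w*(w - 2)*(w + 5)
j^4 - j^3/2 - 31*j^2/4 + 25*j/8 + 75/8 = (j - 5/2)*(j - 3/2)*(j + 1)*(j + 5/2)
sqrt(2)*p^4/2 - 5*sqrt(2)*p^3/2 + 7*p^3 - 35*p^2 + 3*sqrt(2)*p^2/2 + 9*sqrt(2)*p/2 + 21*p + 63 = (p - 3)^2*(p + 7*sqrt(2))*(sqrt(2)*p/2 + sqrt(2)/2)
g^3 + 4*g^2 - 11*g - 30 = (g - 3)*(g + 2)*(g + 5)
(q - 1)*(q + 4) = q^2 + 3*q - 4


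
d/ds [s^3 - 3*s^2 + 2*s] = 3*s^2 - 6*s + 2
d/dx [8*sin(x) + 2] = 8*cos(x)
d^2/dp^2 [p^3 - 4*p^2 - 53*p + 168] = 6*p - 8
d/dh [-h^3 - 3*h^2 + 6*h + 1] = -3*h^2 - 6*h + 6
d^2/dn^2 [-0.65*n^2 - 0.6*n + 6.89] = -1.30000000000000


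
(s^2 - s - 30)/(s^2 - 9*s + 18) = (s + 5)/(s - 3)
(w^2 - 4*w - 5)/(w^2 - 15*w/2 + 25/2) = 2*(w + 1)/(2*w - 5)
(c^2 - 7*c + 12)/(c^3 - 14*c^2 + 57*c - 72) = (c - 4)/(c^2 - 11*c + 24)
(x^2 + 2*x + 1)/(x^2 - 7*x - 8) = (x + 1)/(x - 8)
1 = 1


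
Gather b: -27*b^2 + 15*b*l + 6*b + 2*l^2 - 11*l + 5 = -27*b^2 + b*(15*l + 6) + 2*l^2 - 11*l + 5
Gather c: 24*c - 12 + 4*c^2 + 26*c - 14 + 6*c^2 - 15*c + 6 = 10*c^2 + 35*c - 20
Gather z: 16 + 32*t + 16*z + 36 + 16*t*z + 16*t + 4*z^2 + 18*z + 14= 48*t + 4*z^2 + z*(16*t + 34) + 66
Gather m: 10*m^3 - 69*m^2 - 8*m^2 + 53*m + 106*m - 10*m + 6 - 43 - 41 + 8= 10*m^3 - 77*m^2 + 149*m - 70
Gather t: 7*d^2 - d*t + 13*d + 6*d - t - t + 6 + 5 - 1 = 7*d^2 + 19*d + t*(-d - 2) + 10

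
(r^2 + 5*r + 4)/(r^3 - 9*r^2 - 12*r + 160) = (r + 1)/(r^2 - 13*r + 40)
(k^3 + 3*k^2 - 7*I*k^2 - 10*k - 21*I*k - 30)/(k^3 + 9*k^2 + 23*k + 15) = (k^2 - 7*I*k - 10)/(k^2 + 6*k + 5)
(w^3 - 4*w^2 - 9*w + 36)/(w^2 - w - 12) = w - 3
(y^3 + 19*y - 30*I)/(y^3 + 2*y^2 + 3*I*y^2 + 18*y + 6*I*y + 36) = (y^2 + 3*I*y + 10)/(y^2 + y*(2 + 6*I) + 12*I)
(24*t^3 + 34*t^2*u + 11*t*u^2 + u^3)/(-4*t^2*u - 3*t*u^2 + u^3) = (-24*t^2 - 10*t*u - u^2)/(u*(4*t - u))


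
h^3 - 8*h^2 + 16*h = h*(h - 4)^2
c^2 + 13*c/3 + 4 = (c + 4/3)*(c + 3)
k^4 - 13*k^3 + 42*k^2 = k^2*(k - 7)*(k - 6)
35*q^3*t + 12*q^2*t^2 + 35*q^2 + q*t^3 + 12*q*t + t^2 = (5*q + t)*(7*q + t)*(q*t + 1)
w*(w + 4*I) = w^2 + 4*I*w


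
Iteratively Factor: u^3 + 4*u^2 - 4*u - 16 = (u + 4)*(u^2 - 4) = (u + 2)*(u + 4)*(u - 2)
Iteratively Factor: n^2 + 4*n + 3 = (n + 3)*(n + 1)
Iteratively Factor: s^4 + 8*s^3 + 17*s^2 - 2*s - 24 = (s + 2)*(s^3 + 6*s^2 + 5*s - 12) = (s - 1)*(s + 2)*(s^2 + 7*s + 12) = (s - 1)*(s + 2)*(s + 4)*(s + 3)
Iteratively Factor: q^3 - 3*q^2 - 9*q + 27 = (q - 3)*(q^2 - 9) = (q - 3)^2*(q + 3)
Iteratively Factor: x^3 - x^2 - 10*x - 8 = (x - 4)*(x^2 + 3*x + 2) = (x - 4)*(x + 2)*(x + 1)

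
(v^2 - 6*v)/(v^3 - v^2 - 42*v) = (6 - v)/(-v^2 + v + 42)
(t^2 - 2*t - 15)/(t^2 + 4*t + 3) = (t - 5)/(t + 1)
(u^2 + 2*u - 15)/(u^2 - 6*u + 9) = (u + 5)/(u - 3)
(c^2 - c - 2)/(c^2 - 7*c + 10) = (c + 1)/(c - 5)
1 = 1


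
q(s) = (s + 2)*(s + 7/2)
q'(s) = 2*s + 11/2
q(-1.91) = 0.14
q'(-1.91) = 1.68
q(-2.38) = -0.43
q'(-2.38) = 0.74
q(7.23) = 99.04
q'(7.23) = 19.96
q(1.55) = 17.93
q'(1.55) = 8.60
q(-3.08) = -0.45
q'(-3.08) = -0.66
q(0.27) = 8.56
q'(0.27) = 6.04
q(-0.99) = 2.54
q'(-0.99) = 3.52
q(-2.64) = -0.55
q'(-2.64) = 0.22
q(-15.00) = 149.50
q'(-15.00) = -24.50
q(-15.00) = 149.50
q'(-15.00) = -24.50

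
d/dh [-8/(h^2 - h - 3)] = 8*(2*h - 1)/(-h^2 + h + 3)^2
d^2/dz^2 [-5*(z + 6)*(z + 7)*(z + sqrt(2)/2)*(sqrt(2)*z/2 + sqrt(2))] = -30*sqrt(2)*z^2 - 225*sqrt(2)*z - 15*z - 340*sqrt(2) - 75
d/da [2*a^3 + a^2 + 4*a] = 6*a^2 + 2*a + 4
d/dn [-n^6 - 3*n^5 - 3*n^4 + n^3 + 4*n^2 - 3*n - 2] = -6*n^5 - 15*n^4 - 12*n^3 + 3*n^2 + 8*n - 3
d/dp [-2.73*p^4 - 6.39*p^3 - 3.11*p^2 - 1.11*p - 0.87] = -10.92*p^3 - 19.17*p^2 - 6.22*p - 1.11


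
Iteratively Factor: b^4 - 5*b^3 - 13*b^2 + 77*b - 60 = (b - 1)*(b^3 - 4*b^2 - 17*b + 60) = (b - 3)*(b - 1)*(b^2 - b - 20) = (b - 5)*(b - 3)*(b - 1)*(b + 4)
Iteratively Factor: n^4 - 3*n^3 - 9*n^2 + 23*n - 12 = (n - 1)*(n^3 - 2*n^2 - 11*n + 12) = (n - 1)*(n + 3)*(n^2 - 5*n + 4) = (n - 4)*(n - 1)*(n + 3)*(n - 1)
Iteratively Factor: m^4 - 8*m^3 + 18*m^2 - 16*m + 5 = (m - 1)*(m^3 - 7*m^2 + 11*m - 5) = (m - 5)*(m - 1)*(m^2 - 2*m + 1) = (m - 5)*(m - 1)^2*(m - 1)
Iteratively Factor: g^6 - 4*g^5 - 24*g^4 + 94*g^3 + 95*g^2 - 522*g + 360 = (g - 3)*(g^5 - g^4 - 27*g^3 + 13*g^2 + 134*g - 120) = (g - 3)*(g - 1)*(g^4 - 27*g^2 - 14*g + 120) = (g - 3)*(g - 2)*(g - 1)*(g^3 + 2*g^2 - 23*g - 60) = (g - 3)*(g - 2)*(g - 1)*(g + 3)*(g^2 - g - 20) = (g - 3)*(g - 2)*(g - 1)*(g + 3)*(g + 4)*(g - 5)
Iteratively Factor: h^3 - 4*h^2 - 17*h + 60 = (h + 4)*(h^2 - 8*h + 15) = (h - 5)*(h + 4)*(h - 3)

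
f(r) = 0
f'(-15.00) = 0.00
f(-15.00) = 0.00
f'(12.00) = 0.00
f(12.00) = 0.00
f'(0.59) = 0.00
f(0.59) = 0.00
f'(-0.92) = 0.00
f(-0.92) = 0.00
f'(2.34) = 0.00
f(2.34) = 0.00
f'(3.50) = 0.00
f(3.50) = 0.00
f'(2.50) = 0.00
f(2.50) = 0.00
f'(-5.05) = 0.00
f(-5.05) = 0.00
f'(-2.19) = 0.00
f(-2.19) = 0.00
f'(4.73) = 0.00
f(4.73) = 0.00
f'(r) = 0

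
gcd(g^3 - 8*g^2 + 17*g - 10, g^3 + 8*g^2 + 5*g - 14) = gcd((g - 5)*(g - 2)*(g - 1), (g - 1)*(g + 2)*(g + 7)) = g - 1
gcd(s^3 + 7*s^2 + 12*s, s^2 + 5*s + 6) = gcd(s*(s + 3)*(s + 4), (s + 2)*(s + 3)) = s + 3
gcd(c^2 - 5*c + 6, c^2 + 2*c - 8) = c - 2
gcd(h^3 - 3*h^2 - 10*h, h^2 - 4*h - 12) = h + 2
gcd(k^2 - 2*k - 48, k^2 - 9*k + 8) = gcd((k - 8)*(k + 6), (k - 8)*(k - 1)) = k - 8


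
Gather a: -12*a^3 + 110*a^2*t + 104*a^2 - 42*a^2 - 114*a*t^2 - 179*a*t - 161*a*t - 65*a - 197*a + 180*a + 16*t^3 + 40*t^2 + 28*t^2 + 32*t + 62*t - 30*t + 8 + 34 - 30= -12*a^3 + a^2*(110*t + 62) + a*(-114*t^2 - 340*t - 82) + 16*t^3 + 68*t^2 + 64*t + 12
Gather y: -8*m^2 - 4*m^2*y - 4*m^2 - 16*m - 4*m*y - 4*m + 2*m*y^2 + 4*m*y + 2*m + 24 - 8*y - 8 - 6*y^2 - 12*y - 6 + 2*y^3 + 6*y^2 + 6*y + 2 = -12*m^2 + 2*m*y^2 - 18*m + 2*y^3 + y*(-4*m^2 - 14) + 12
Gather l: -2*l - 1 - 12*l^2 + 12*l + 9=-12*l^2 + 10*l + 8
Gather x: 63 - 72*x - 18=45 - 72*x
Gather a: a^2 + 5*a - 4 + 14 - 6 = a^2 + 5*a + 4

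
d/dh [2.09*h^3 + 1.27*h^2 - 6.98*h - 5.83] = 6.27*h^2 + 2.54*h - 6.98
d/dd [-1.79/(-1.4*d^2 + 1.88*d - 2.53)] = (3.3652 - 5.012*d)/(1.4*d^2 - 1.88*d + 2.53)^2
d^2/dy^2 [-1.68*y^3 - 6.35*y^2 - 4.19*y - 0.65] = -10.08*y - 12.7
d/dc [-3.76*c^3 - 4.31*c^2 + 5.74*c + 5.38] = -11.28*c^2 - 8.62*c + 5.74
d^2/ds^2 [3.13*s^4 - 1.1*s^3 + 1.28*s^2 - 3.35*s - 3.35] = 37.56*s^2 - 6.6*s + 2.56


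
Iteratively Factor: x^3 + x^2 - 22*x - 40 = (x + 2)*(x^2 - x - 20) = (x - 5)*(x + 2)*(x + 4)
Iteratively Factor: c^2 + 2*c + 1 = (c + 1)*(c + 1)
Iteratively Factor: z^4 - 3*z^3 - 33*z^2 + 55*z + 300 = (z - 5)*(z^3 + 2*z^2 - 23*z - 60) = (z - 5)*(z + 4)*(z^2 - 2*z - 15) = (z - 5)^2*(z + 4)*(z + 3)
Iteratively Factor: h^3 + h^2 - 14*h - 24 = (h + 3)*(h^2 - 2*h - 8) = (h - 4)*(h + 3)*(h + 2)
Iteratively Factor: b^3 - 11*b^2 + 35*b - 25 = (b - 5)*(b^2 - 6*b + 5) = (b - 5)^2*(b - 1)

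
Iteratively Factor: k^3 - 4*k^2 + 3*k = (k - 3)*(k^2 - k) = (k - 3)*(k - 1)*(k)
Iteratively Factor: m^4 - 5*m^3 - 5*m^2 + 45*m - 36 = (m - 1)*(m^3 - 4*m^2 - 9*m + 36) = (m - 3)*(m - 1)*(m^2 - m - 12) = (m - 3)*(m - 1)*(m + 3)*(m - 4)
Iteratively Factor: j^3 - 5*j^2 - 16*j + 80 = (j + 4)*(j^2 - 9*j + 20) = (j - 5)*(j + 4)*(j - 4)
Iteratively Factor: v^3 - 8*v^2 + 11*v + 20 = (v - 4)*(v^2 - 4*v - 5) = (v - 4)*(v + 1)*(v - 5)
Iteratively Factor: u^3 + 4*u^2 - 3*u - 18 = (u + 3)*(u^2 + u - 6) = (u + 3)^2*(u - 2)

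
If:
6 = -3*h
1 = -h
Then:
No Solution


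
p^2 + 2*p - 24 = (p - 4)*(p + 6)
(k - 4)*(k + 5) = k^2 + k - 20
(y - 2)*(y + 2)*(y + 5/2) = y^3 + 5*y^2/2 - 4*y - 10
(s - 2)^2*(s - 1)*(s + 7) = s^4 + 2*s^3 - 27*s^2 + 52*s - 28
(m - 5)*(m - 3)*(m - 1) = m^3 - 9*m^2 + 23*m - 15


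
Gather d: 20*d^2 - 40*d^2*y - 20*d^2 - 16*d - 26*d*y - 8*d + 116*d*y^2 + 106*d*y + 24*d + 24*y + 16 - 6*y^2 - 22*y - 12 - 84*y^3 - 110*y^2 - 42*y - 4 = -40*d^2*y + d*(116*y^2 + 80*y) - 84*y^3 - 116*y^2 - 40*y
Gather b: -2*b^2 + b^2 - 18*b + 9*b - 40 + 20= -b^2 - 9*b - 20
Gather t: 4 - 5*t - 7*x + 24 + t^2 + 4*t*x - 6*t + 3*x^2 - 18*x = t^2 + t*(4*x - 11) + 3*x^2 - 25*x + 28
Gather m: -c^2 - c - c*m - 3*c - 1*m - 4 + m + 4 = -c^2 - c*m - 4*c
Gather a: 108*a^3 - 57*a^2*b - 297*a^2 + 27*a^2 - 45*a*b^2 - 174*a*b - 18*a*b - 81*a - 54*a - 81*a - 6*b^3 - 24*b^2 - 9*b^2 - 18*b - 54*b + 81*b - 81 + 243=108*a^3 + a^2*(-57*b - 270) + a*(-45*b^2 - 192*b - 216) - 6*b^3 - 33*b^2 + 9*b + 162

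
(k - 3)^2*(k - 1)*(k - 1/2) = k^4 - 15*k^3/2 + 37*k^2/2 - 33*k/2 + 9/2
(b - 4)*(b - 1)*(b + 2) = b^3 - 3*b^2 - 6*b + 8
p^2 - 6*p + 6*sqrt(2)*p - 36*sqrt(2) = (p - 6)*(p + 6*sqrt(2))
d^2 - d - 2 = (d - 2)*(d + 1)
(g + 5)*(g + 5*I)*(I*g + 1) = I*g^3 - 4*g^2 + 5*I*g^2 - 20*g + 5*I*g + 25*I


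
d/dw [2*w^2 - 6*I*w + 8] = 4*w - 6*I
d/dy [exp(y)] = exp(y)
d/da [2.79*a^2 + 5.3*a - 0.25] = 5.58*a + 5.3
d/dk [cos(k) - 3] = -sin(k)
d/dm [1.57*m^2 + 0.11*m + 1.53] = 3.14*m + 0.11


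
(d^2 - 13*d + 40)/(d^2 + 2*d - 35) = (d - 8)/(d + 7)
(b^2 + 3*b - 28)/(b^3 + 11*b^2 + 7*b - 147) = (b - 4)/(b^2 + 4*b - 21)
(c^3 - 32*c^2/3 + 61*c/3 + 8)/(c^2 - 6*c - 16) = (c^2 - 8*c/3 - 1)/(c + 2)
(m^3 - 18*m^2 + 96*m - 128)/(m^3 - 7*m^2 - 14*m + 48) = (m - 8)/(m + 3)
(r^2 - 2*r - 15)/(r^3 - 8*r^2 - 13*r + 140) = (r + 3)/(r^2 - 3*r - 28)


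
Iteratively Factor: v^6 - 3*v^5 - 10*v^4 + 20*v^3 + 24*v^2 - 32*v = (v - 1)*(v^5 - 2*v^4 - 12*v^3 + 8*v^2 + 32*v) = (v - 4)*(v - 1)*(v^4 + 2*v^3 - 4*v^2 - 8*v) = (v - 4)*(v - 1)*(v + 2)*(v^3 - 4*v) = (v - 4)*(v - 1)*(v + 2)^2*(v^2 - 2*v) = (v - 4)*(v - 2)*(v - 1)*(v + 2)^2*(v)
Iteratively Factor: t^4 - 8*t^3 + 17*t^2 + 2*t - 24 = (t - 2)*(t^3 - 6*t^2 + 5*t + 12) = (t - 2)*(t + 1)*(t^2 - 7*t + 12) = (t - 3)*(t - 2)*(t + 1)*(t - 4)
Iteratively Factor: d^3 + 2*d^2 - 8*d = (d - 2)*(d^2 + 4*d) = (d - 2)*(d + 4)*(d)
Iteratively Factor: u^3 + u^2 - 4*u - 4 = (u + 2)*(u^2 - u - 2) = (u + 1)*(u + 2)*(u - 2)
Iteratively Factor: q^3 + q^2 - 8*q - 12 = (q - 3)*(q^2 + 4*q + 4) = (q - 3)*(q + 2)*(q + 2)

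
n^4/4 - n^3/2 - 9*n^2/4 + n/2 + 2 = (n/2 + 1/2)*(n/2 + 1)*(n - 4)*(n - 1)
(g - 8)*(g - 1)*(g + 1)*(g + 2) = g^4 - 6*g^3 - 17*g^2 + 6*g + 16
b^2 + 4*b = b*(b + 4)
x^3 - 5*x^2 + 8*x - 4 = (x - 2)^2*(x - 1)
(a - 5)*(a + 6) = a^2 + a - 30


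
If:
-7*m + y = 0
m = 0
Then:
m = 0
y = 0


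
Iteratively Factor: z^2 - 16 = (z + 4)*(z - 4)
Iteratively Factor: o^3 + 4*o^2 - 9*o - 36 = (o + 3)*(o^2 + o - 12) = (o - 3)*(o + 3)*(o + 4)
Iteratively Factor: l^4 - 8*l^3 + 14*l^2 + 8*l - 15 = (l - 3)*(l^3 - 5*l^2 - l + 5) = (l - 5)*(l - 3)*(l^2 - 1) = (l - 5)*(l - 3)*(l - 1)*(l + 1)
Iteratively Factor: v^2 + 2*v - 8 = (v - 2)*(v + 4)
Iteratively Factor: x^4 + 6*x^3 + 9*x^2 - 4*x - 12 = (x + 2)*(x^3 + 4*x^2 + x - 6) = (x - 1)*(x + 2)*(x^2 + 5*x + 6) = (x - 1)*(x + 2)^2*(x + 3)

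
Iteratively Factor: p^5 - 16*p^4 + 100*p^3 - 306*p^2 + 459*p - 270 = (p - 3)*(p^4 - 13*p^3 + 61*p^2 - 123*p + 90) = (p - 3)^2*(p^3 - 10*p^2 + 31*p - 30) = (p - 3)^2*(p - 2)*(p^2 - 8*p + 15) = (p - 3)^3*(p - 2)*(p - 5)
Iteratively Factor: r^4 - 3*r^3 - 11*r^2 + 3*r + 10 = (r + 1)*(r^3 - 4*r^2 - 7*r + 10) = (r - 1)*(r + 1)*(r^2 - 3*r - 10) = (r - 5)*(r - 1)*(r + 1)*(r + 2)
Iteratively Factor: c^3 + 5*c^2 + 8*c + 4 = (c + 2)*(c^2 + 3*c + 2) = (c + 1)*(c + 2)*(c + 2)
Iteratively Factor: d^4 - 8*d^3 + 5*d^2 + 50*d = (d + 2)*(d^3 - 10*d^2 + 25*d) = (d - 5)*(d + 2)*(d^2 - 5*d) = d*(d - 5)*(d + 2)*(d - 5)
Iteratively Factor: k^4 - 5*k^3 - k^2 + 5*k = (k - 1)*(k^3 - 4*k^2 - 5*k) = k*(k - 1)*(k^2 - 4*k - 5) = k*(k - 1)*(k + 1)*(k - 5)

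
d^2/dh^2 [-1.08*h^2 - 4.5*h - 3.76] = -2.16000000000000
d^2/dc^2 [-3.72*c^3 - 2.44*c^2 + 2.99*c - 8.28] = -22.32*c - 4.88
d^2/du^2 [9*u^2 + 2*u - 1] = 18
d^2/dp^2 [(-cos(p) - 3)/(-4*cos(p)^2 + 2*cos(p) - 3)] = (36*(1 - cos(2*p))^2*cos(p) + 50*(1 - cos(2*p))^2 + 103*cos(p) - 7*cos(2*p) - 12*cos(3*p) - 8*cos(5*p) - 171)/(2*cos(p) - 2*cos(2*p) - 5)^3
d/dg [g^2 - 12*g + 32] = 2*g - 12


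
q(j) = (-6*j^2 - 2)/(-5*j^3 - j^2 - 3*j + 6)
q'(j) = -12*j/(-5*j^3 - j^2 - 3*j + 6) + (-6*j^2 - 2)*(15*j^2 + 2*j + 3)/(-5*j^3 - j^2 - 3*j + 6)^2 = 2*(-15*j^4 - 6*j^2 - 38*j - 3)/(25*j^6 + 10*j^5 + 31*j^4 - 54*j^3 - 3*j^2 - 36*j + 36)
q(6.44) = 0.18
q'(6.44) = -0.03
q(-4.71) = -0.26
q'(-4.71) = -0.05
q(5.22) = 0.22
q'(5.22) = -0.04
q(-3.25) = -0.37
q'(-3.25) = -0.10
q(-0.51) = -0.45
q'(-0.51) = 0.44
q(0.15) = -0.39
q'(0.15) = -0.58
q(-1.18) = -0.63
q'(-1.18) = 0.03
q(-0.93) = -0.60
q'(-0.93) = 0.22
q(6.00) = 0.19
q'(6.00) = -0.03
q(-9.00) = -0.14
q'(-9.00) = -0.02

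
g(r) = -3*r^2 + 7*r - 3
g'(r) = 7 - 6*r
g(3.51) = -15.39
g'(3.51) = -14.06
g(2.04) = -1.20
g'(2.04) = -5.24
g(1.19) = 1.08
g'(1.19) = -0.14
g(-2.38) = -36.65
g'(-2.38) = 21.28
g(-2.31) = -35.18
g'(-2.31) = 20.86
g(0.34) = -0.97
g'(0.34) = 4.96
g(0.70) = 0.43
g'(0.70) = 2.80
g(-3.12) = -54.04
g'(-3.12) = 25.72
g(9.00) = -183.00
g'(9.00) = -47.00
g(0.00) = -3.00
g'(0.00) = 7.00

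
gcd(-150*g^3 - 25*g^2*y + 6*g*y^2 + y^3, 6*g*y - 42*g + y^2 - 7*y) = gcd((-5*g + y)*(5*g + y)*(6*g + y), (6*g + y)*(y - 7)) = 6*g + y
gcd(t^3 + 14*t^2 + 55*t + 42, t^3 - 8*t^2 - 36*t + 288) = t + 6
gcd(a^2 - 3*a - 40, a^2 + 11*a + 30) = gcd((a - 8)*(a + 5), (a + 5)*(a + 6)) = a + 5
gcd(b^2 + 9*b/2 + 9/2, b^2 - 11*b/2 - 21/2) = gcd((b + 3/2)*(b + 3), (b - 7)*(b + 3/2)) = b + 3/2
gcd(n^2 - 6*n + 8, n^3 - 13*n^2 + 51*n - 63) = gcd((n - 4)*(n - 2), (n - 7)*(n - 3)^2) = 1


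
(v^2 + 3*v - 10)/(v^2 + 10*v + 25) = (v - 2)/(v + 5)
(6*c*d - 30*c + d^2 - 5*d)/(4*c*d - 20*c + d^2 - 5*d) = (6*c + d)/(4*c + d)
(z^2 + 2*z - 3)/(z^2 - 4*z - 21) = (z - 1)/(z - 7)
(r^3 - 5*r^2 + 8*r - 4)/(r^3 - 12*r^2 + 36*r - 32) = (r - 1)/(r - 8)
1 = 1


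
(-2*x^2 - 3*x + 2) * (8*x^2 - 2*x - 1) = -16*x^4 - 20*x^3 + 24*x^2 - x - 2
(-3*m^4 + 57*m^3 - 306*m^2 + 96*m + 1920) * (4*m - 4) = -12*m^5 + 240*m^4 - 1452*m^3 + 1608*m^2 + 7296*m - 7680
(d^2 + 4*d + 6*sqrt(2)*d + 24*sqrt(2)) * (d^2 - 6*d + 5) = d^4 - 2*d^3 + 6*sqrt(2)*d^3 - 19*d^2 - 12*sqrt(2)*d^2 - 114*sqrt(2)*d + 20*d + 120*sqrt(2)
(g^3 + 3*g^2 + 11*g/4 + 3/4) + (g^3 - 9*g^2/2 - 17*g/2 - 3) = 2*g^3 - 3*g^2/2 - 23*g/4 - 9/4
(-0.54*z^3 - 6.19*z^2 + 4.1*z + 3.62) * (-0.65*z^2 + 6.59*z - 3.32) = 0.351*z^5 + 0.4649*z^4 - 41.6643*z^3 + 45.2168*z^2 + 10.2438*z - 12.0184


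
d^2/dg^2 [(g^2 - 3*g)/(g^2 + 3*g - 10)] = 4*(-3*g^3 + 15*g^2 - 45*g + 5)/(g^6 + 9*g^5 - 3*g^4 - 153*g^3 + 30*g^2 + 900*g - 1000)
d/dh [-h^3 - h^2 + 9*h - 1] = -3*h^2 - 2*h + 9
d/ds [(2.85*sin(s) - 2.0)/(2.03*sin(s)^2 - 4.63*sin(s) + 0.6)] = (-5.7855*sin(s)^2 + 8.12*sin(s) - 7.55)*cos(s)/(4.1209*sin(s)^4 - 18.7978*sin(s)^3 + 23.8729*sin(s)^2 - 5.556*sin(s) + 0.36)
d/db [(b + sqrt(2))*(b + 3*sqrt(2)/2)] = 2*b + 5*sqrt(2)/2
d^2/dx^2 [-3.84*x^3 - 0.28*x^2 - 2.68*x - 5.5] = -23.04*x - 0.56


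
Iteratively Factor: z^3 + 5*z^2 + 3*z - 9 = (z + 3)*(z^2 + 2*z - 3) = (z - 1)*(z + 3)*(z + 3)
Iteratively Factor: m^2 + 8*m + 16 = (m + 4)*(m + 4)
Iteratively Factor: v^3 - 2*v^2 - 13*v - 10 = (v + 2)*(v^2 - 4*v - 5) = (v - 5)*(v + 2)*(v + 1)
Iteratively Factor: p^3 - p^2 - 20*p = (p)*(p^2 - p - 20) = p*(p - 5)*(p + 4)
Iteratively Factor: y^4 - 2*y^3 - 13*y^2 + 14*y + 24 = (y - 2)*(y^3 - 13*y - 12) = (y - 2)*(y + 1)*(y^2 - y - 12) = (y - 4)*(y - 2)*(y + 1)*(y + 3)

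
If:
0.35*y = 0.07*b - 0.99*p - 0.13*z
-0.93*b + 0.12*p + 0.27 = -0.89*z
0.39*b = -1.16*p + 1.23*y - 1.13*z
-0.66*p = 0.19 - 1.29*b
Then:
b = 0.17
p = 0.04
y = -0.03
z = -0.13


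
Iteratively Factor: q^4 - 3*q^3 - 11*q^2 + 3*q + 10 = (q + 2)*(q^3 - 5*q^2 - q + 5) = (q - 5)*(q + 2)*(q^2 - 1) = (q - 5)*(q + 1)*(q + 2)*(q - 1)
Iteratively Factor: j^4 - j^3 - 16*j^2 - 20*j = (j + 2)*(j^3 - 3*j^2 - 10*j) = (j - 5)*(j + 2)*(j^2 + 2*j) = j*(j - 5)*(j + 2)*(j + 2)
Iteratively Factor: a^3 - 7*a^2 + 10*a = (a)*(a^2 - 7*a + 10) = a*(a - 2)*(a - 5)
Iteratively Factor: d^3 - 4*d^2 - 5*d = (d - 5)*(d^2 + d) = (d - 5)*(d + 1)*(d)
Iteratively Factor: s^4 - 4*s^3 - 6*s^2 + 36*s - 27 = (s - 1)*(s^3 - 3*s^2 - 9*s + 27) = (s - 3)*(s - 1)*(s^2 - 9) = (s - 3)^2*(s - 1)*(s + 3)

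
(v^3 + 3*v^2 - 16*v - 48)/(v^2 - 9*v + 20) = (v^2 + 7*v + 12)/(v - 5)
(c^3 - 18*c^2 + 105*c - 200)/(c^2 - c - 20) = (c^2 - 13*c + 40)/(c + 4)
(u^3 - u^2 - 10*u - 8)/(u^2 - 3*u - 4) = u + 2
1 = 1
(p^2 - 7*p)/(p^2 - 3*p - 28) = p/(p + 4)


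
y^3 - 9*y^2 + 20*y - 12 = (y - 6)*(y - 2)*(y - 1)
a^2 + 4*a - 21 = (a - 3)*(a + 7)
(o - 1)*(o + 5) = o^2 + 4*o - 5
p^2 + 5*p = p*(p + 5)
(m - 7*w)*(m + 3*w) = m^2 - 4*m*w - 21*w^2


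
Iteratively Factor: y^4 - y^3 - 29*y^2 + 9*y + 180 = (y + 3)*(y^3 - 4*y^2 - 17*y + 60) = (y - 3)*(y + 3)*(y^2 - y - 20) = (y - 3)*(y + 3)*(y + 4)*(y - 5)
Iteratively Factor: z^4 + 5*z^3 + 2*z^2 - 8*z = (z)*(z^3 + 5*z^2 + 2*z - 8) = z*(z + 4)*(z^2 + z - 2) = z*(z - 1)*(z + 4)*(z + 2)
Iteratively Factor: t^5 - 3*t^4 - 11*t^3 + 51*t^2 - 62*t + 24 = (t - 1)*(t^4 - 2*t^3 - 13*t^2 + 38*t - 24) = (t - 1)*(t + 4)*(t^3 - 6*t^2 + 11*t - 6) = (t - 3)*(t - 1)*(t + 4)*(t^2 - 3*t + 2) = (t - 3)*(t - 2)*(t - 1)*(t + 4)*(t - 1)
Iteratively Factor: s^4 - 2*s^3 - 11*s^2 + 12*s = (s - 4)*(s^3 + 2*s^2 - 3*s) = (s - 4)*(s + 3)*(s^2 - s) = (s - 4)*(s - 1)*(s + 3)*(s)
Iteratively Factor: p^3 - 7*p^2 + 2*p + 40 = (p - 4)*(p^2 - 3*p - 10) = (p - 4)*(p + 2)*(p - 5)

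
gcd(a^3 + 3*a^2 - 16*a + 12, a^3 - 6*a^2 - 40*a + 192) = a + 6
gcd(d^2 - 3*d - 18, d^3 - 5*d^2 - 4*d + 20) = 1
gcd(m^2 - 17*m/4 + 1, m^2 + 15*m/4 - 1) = m - 1/4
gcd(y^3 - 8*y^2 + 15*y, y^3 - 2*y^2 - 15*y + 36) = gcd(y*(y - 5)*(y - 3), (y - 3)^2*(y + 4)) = y - 3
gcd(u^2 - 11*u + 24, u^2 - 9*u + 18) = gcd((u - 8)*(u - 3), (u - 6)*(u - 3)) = u - 3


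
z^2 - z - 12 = (z - 4)*(z + 3)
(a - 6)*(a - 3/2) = a^2 - 15*a/2 + 9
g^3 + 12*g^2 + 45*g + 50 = (g + 2)*(g + 5)^2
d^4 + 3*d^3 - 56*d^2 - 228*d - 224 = (d - 8)*(d + 2)^2*(d + 7)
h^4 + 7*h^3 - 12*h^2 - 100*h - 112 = (h - 4)*(h + 2)^2*(h + 7)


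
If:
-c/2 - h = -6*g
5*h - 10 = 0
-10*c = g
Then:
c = -4/121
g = 40/121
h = 2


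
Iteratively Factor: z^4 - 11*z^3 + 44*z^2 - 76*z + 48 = (z - 2)*(z^3 - 9*z^2 + 26*z - 24) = (z - 2)^2*(z^2 - 7*z + 12) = (z - 4)*(z - 2)^2*(z - 3)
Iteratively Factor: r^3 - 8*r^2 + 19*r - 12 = (r - 1)*(r^2 - 7*r + 12) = (r - 3)*(r - 1)*(r - 4)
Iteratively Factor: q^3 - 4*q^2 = (q)*(q^2 - 4*q) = q*(q - 4)*(q)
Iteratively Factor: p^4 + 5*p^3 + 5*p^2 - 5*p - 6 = (p + 3)*(p^3 + 2*p^2 - p - 2) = (p - 1)*(p + 3)*(p^2 + 3*p + 2) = (p - 1)*(p + 1)*(p + 3)*(p + 2)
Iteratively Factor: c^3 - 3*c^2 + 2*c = (c - 1)*(c^2 - 2*c) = (c - 2)*(c - 1)*(c)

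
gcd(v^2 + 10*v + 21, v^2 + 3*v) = v + 3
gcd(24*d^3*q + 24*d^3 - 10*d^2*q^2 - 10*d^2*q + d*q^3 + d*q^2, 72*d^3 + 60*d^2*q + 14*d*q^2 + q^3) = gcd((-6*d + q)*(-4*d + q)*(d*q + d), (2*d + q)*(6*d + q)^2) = 1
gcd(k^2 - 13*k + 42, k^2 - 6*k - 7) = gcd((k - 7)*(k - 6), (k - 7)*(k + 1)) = k - 7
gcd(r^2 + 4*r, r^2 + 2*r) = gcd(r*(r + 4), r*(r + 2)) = r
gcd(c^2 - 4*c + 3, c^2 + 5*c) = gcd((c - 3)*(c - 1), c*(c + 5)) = 1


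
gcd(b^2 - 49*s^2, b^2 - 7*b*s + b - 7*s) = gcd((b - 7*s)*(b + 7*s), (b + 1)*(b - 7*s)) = -b + 7*s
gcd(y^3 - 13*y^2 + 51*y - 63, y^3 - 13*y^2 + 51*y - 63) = y^3 - 13*y^2 + 51*y - 63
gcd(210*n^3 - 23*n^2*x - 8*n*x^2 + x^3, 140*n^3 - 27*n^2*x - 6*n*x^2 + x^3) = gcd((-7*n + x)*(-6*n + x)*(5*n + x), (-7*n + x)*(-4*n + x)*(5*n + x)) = -35*n^2 - 2*n*x + x^2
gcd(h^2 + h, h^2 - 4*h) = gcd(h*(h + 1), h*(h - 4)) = h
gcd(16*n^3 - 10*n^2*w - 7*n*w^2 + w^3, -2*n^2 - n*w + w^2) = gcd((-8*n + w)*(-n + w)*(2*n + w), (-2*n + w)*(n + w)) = 1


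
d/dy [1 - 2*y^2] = -4*y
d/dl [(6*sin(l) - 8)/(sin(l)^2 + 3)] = 2*(-3*sin(l)^2 + 8*sin(l) + 9)*cos(l)/(sin(l)^2 + 3)^2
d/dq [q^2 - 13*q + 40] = 2*q - 13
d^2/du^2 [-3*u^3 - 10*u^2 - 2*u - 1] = -18*u - 20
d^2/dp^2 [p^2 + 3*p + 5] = 2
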